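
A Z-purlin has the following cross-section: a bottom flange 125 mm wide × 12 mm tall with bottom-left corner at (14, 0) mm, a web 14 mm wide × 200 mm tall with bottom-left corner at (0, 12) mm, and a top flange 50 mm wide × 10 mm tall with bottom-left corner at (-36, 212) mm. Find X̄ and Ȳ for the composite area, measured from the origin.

X̄ = 26.84 mm, Ȳ = 89.81 mm

bottom flange: A = 125 × 12 = 1500.00, centroid at (76.50, 6.00).
web: A = 14 × 200 = 2800.00, centroid at (7.00, 112.00).
top flange: A = 50 × 10 = 500.00, centroid at (-11.00, 217.00).
ΣA = 4800.00 mm², ΣAX̄ = 128850.00 mm³, ΣAȲ = 431100.00 mm³.
X̄ = 128850.00/4800.00 = 26.84 mm; Ȳ = 431100.00/4800.00 = 89.81 mm.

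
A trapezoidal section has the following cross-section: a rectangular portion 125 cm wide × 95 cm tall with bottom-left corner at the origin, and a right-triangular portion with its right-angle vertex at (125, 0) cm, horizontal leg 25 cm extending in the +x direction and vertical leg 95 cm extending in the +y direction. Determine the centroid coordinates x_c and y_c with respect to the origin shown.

x_c = 68.94 cm, y_c = 46.06 cm

rectangular portion: A = 125 × 95 = 11875.00, centroid at (62.50, 47.50).
triangular portion: A = ½·25·95 = 1187.50, centroid at (133.33, 31.67).
ΣA = 13062.50 cm²
ΣAx_c = (11875.00)(62.50) + (1187.50)(133.33) = 900520.83 cm³
ΣAy_c = (11875.00)(47.50) + (1187.50)(31.67) = 601666.67 cm³
x_c = 900520.83 / 13062.50 = 68.94 cm
y_c = 601666.67 / 13062.50 = 46.06 cm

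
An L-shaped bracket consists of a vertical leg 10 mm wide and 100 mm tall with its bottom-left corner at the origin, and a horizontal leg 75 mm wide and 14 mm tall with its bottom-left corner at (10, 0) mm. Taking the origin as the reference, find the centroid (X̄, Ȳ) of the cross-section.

Part | A | x̄ᵢ | ȳᵢ | A·x̄ᵢ | A·ȳᵢ
vertical leg | 1000.00 | 5.00 | 50.00 | 5000.00 | 50000.00
horizontal leg | 1050.00 | 47.50 | 7.00 | 49875.00 | 7350.00
Σ | 2050.00 |  |  | 54875.00 | 57350.00
X̄ = 54875.00 / 2050.00 = 26.77 mm
Ȳ = 57350.00 / 2050.00 = 27.98 mm

X̄ = 26.77 mm, Ȳ = 27.98 mm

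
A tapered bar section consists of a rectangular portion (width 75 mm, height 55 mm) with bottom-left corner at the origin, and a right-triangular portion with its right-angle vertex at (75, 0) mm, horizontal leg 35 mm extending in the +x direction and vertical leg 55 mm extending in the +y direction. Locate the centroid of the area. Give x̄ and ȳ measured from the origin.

x̄ = 46.80 mm, ȳ = 25.77 mm

Part | A | x̄ᵢ | ȳᵢ | A·x̄ᵢ | A·ȳᵢ
rectangular portion | 4125.00 | 37.50 | 27.50 | 154687.50 | 113437.50
triangular portion | 962.50 | 86.67 | 18.33 | 83416.67 | 17645.83
Σ | 5087.50 |  |  | 238104.17 | 131083.33
x̄ = 238104.17 / 5087.50 = 46.80 mm
ȳ = 131083.33 / 5087.50 = 25.77 mm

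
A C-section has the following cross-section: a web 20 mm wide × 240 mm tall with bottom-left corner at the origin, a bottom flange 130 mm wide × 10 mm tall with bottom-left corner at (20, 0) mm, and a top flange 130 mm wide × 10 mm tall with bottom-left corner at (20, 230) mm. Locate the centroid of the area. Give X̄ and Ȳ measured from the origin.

web: A = 20 × 240 = 4800.00, centroid at (10.00, 120.00).
bottom flange: A = 130 × 10 = 1300.00, centroid at (85.00, 5.00).
top flange: A = 130 × 10 = 1300.00, centroid at (85.00, 235.00).
ΣA = 7400.00 mm²
ΣAX̄ = (4800.00)(10.00) + (1300.00)(85.00) + (1300.00)(85.00) = 269000.00 mm³
ΣAȲ = (4800.00)(120.00) + (1300.00)(5.00) + (1300.00)(235.00) = 888000.00 mm³
X̄ = 269000.00 / 7400.00 = 36.35 mm
Ȳ = 888000.00 / 7400.00 = 120.00 mm

X̄ = 36.35 mm, Ȳ = 120.00 mm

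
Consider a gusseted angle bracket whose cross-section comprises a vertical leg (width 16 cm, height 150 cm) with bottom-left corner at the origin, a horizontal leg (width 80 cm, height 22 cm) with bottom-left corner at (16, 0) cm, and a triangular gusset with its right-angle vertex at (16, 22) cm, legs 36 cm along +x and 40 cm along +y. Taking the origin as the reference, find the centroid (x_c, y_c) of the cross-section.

vertical leg: A = 16 × 150 = 2400.00, centroid at (8.00, 75.00).
horizontal leg: A = 80 × 22 = 1760.00, centroid at (56.00, 11.00).
gusset: A = ½·36·40 = 720.00, centroid at (28.00, 35.33).
ΣA = 4880.00 cm²
ΣAx_c = (2400.00)(8.00) + (1760.00)(56.00) + (720.00)(28.00) = 137920.00 cm³
ΣAy_c = (2400.00)(75.00) + (1760.00)(11.00) + (720.00)(35.33) = 224800.00 cm³
x_c = 137920.00 / 4880.00 = 28.26 cm
y_c = 224800.00 / 4880.00 = 46.07 cm

x_c = 28.26 cm, y_c = 46.07 cm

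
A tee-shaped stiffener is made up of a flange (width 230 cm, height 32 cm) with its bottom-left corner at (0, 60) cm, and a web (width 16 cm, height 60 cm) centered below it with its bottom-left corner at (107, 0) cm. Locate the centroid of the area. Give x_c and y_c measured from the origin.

web: A = 16 × 60 = 960.00, centroid at (115.00, 30.00).
flange: A = 230 × 32 = 7360.00, centroid at (115.00, 76.00).
ΣA = 8320.00 cm², ΣAx_c = 956800.00 cm³, ΣAy_c = 588160.00 cm³.
x_c = 956800.00/8320.00 = 115.00 cm; y_c = 588160.00/8320.00 = 70.69 cm.

x_c = 115.00 cm, y_c = 70.69 cm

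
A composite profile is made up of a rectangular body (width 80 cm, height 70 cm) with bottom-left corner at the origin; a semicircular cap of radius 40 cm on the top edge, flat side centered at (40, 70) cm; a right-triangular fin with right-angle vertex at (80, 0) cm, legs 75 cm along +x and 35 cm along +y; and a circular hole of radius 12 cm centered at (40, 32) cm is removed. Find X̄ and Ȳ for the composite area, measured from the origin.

Part | A | x̄ᵢ | ȳᵢ | A·x̄ᵢ | A·ȳᵢ
rectangular body | 5600.00 | 40.00 | 35.00 | 224000.00 | 196000.00
semicircular top | 2513.27 | 40.00 | 86.98 | 100530.96 | 218595.86
triangular fin | 1312.50 | 105.00 | 11.67 | 137812.50 | 15312.50
hole | -452.39 | 40.00 | 32.00 | -18095.57 | -14476.46
Σ | 8973.38 |  |  | 444247.89 | 415431.90
X̄ = 444247.89 / 8973.38 = 49.51 cm
Ȳ = 415431.90 / 8973.38 = 46.30 cm

X̄ = 49.51 cm, Ȳ = 46.30 cm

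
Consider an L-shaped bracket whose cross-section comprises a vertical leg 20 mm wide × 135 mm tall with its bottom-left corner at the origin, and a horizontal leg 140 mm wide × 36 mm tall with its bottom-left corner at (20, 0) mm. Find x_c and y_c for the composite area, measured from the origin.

x_c = 62.09 mm, y_c = 35.27 mm

Part | A | x̄ᵢ | ȳᵢ | A·x̄ᵢ | A·ȳᵢ
vertical leg | 2700.00 | 10.00 | 67.50 | 27000.00 | 182250.00
horizontal leg | 5040.00 | 90.00 | 18.00 | 453600.00 | 90720.00
Σ | 7740.00 |  |  | 480600.00 | 272970.00
x_c = 480600.00 / 7740.00 = 62.09 mm
y_c = 272970.00 / 7740.00 = 35.27 mm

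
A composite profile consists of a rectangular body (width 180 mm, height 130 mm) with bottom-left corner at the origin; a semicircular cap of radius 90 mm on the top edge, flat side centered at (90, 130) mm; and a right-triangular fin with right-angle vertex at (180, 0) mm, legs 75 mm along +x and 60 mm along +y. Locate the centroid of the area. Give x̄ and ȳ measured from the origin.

x̄ = 96.74 mm, ȳ = 96.58 mm

rectangular body: A = 180 × 130 = 23400.00, centroid at (90.00, 65.00).
semicircular top: A = ½π·90² = 12723.45, centroid at (90.00, 168.20).
triangular fin: A = ½·75·60 = 2250.00, centroid at (205.00, 20.00).
ΣA = 38373.45 mm², ΣAx̄ = 3712360.52 mm³, ΣAȳ = 3706048.53 mm³.
x̄ = 3712360.52/38373.45 = 96.74 mm; ȳ = 3706048.53/38373.45 = 96.58 mm.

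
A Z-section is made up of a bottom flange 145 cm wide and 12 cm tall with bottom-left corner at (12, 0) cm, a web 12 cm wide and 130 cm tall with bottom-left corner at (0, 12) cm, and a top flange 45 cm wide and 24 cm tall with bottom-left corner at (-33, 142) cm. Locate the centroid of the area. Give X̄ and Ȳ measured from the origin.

bottom flange: A = 145 × 12 = 1740.00, centroid at (84.50, 6.00).
web: A = 12 × 130 = 1560.00, centroid at (6.00, 77.00).
top flange: A = 45 × 24 = 1080.00, centroid at (-10.50, 154.00).
ΣA = 4380.00 cm², ΣAX̄ = 145050.00 cm³, ΣAȲ = 296880.00 cm³.
X̄ = 145050.00/4380.00 = 33.12 cm; Ȳ = 296880.00/4380.00 = 67.78 cm.

X̄ = 33.12 cm, Ȳ = 67.78 cm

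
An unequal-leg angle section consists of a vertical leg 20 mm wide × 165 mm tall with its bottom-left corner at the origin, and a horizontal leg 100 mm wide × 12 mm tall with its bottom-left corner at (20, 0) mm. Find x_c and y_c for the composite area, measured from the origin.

vertical leg: A = 20 × 165 = 3300.00, centroid at (10.00, 82.50).
horizontal leg: A = 100 × 12 = 1200.00, centroid at (70.00, 6.00).
ΣA = 4500.00 mm², ΣAx_c = 117000.00 mm³, ΣAy_c = 279450.00 mm³.
x_c = 117000.00/4500.00 = 26.00 mm; y_c = 279450.00/4500.00 = 62.10 mm.

x_c = 26.00 mm, y_c = 62.10 mm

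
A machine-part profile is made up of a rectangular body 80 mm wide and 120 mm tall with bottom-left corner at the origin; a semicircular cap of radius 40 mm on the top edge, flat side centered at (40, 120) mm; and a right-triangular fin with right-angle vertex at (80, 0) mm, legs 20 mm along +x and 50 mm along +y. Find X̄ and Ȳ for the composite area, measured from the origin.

X̄ = 41.85 mm, Ȳ = 73.62 mm

rectangular body: A = 80 × 120 = 9600.00, centroid at (40.00, 60.00).
semicircular top: A = ½π·40² = 2513.27, centroid at (40.00, 136.98).
triangular fin: A = ½·20·50 = 500.00, centroid at (86.67, 16.67).
ΣA = 12613.27 mm², ΣAX̄ = 527864.30 mm³, ΣAȲ = 928592.89 mm³.
X̄ = 527864.30/12613.27 = 41.85 mm; Ȳ = 928592.89/12613.27 = 73.62 mm.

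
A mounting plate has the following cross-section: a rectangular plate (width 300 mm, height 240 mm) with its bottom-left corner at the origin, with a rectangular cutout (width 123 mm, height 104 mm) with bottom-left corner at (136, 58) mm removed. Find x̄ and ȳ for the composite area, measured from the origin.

plate: A = 300 × 240 = 72000.00, centroid at (150.00, 120.00).
hole: A = −(123 × 104) = -12792.00, centroid at (197.50, 110.00).
ΣA = 59208.00 mm², ΣAx̄ = 8273580.00 mm³, ΣAȳ = 7232880.00 mm³.
x̄ = 8273580.00/59208.00 = 139.74 mm; ȳ = 7232880.00/59208.00 = 122.16 mm.

x̄ = 139.74 mm, ȳ = 122.16 mm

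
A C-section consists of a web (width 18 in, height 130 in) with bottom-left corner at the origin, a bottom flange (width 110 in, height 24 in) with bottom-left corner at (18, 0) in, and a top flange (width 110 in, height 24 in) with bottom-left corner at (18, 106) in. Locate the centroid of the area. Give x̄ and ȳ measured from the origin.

Part | A | x̄ᵢ | ȳᵢ | A·x̄ᵢ | A·ȳᵢ
web | 2340.00 | 9.00 | 65.00 | 21060.00 | 152100.00
bottom flange | 2640.00 | 73.00 | 12.00 | 192720.00 | 31680.00
top flange | 2640.00 | 73.00 | 118.00 | 192720.00 | 311520.00
Σ | 7620.00 |  |  | 406500.00 | 495300.00
x̄ = 406500.00 / 7620.00 = 53.35 in
ȳ = 495300.00 / 7620.00 = 65.00 in

x̄ = 53.35 in, ȳ = 65.00 in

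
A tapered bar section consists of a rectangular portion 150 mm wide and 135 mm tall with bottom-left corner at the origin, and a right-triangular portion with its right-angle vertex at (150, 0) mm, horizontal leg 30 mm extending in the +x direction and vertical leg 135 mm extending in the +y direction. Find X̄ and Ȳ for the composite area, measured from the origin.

Part | A | x̄ᵢ | ȳᵢ | A·x̄ᵢ | A·ȳᵢ
rectangular portion | 20250.00 | 75.00 | 67.50 | 1518750.00 | 1366875.00
triangular portion | 2025.00 | 160.00 | 45.00 | 324000.00 | 91125.00
Σ | 22275.00 |  |  | 1842750.00 | 1458000.00
X̄ = 1842750.00 / 22275.00 = 82.73 mm
Ȳ = 1458000.00 / 22275.00 = 65.45 mm

X̄ = 82.73 mm, Ȳ = 65.45 mm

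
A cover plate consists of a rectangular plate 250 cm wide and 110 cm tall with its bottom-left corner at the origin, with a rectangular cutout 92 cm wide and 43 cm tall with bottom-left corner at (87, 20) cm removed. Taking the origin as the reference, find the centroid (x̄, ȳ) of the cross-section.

Part | A | x̄ᵢ | ȳᵢ | A·x̄ᵢ | A·ȳᵢ
plate | 27500.00 | 125.00 | 55.00 | 3437500.00 | 1512500.00
hole | -3956.00 | 133.00 | 41.50 | -526148.00 | -164174.00
Σ | 23544.00 |  |  | 2911352.00 | 1348326.00
x̄ = 2911352.00 / 23544.00 = 123.66 cm
ȳ = 1348326.00 / 23544.00 = 57.27 cm

x̄ = 123.66 cm, ȳ = 57.27 cm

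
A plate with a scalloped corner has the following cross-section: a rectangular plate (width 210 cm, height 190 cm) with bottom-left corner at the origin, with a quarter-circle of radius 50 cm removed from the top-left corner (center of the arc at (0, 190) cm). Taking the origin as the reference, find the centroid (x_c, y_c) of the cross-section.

plate: A = 210 × 190 = 39900.00, centroid at (105.00, 95.00).
removed quarter-circle: A = −¼π·50² = -1963.50, centroid at (21.22, 168.78).
ΣA = 37936.50 cm²
ΣAx_c = (39900.00)(105.00) + (-1963.50)(21.22) = 4147833.33 cm³
ΣAy_c = (39900.00)(95.00) + (-1963.50)(168.78) = 3459102.54 cm³
x_c = 4147833.33 / 37936.50 = 109.34 cm
y_c = 3459102.54 / 37936.50 = 91.18 cm

x_c = 109.34 cm, y_c = 91.18 cm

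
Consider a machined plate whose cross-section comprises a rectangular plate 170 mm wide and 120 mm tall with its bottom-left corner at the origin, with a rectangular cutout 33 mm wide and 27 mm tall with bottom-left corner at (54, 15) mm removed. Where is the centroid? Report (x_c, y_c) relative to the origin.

plate: A = 170 × 120 = 20400.00, centroid at (85.00, 60.00).
hole: A = −(33 × 27) = -891.00, centroid at (70.50, 28.50).
ΣA = 19509.00 mm²
ΣAx_c = (20400.00)(85.00) + (-891.00)(70.50) = 1671184.50 mm³
ΣAy_c = (20400.00)(60.00) + (-891.00)(28.50) = 1198606.50 mm³
x_c = 1671184.50 / 19509.00 = 85.66 mm
y_c = 1198606.50 / 19509.00 = 61.44 mm

x_c = 85.66 mm, y_c = 61.44 mm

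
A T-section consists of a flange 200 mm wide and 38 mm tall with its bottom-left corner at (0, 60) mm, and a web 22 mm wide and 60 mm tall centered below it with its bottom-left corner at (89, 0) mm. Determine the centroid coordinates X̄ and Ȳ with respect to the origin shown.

web: A = 22 × 60 = 1320.00, centroid at (100.00, 30.00).
flange: A = 200 × 38 = 7600.00, centroid at (100.00, 79.00).
ΣA = 8920.00 mm²
ΣAX̄ = (1320.00)(100.00) + (7600.00)(100.00) = 892000.00 mm³
ΣAȲ = (1320.00)(30.00) + (7600.00)(79.00) = 640000.00 mm³
X̄ = 892000.00 / 8920.00 = 100.00 mm
Ȳ = 640000.00 / 8920.00 = 71.75 mm

X̄ = 100.00 mm, Ȳ = 71.75 mm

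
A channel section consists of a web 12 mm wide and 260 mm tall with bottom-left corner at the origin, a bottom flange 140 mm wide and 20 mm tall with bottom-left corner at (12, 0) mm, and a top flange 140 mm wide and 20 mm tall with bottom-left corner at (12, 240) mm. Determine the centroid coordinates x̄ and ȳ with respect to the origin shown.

web: A = 12 × 260 = 3120.00, centroid at (6.00, 130.00).
bottom flange: A = 140 × 20 = 2800.00, centroid at (82.00, 10.00).
top flange: A = 140 × 20 = 2800.00, centroid at (82.00, 250.00).
ΣA = 8720.00 mm²
ΣAx̄ = (3120.00)(6.00) + (2800.00)(82.00) + (2800.00)(82.00) = 477920.00 mm³
ΣAȳ = (3120.00)(130.00) + (2800.00)(10.00) + (2800.00)(250.00) = 1133600.00 mm³
x̄ = 477920.00 / 8720.00 = 54.81 mm
ȳ = 1133600.00 / 8720.00 = 130.00 mm

x̄ = 54.81 mm, ȳ = 130.00 mm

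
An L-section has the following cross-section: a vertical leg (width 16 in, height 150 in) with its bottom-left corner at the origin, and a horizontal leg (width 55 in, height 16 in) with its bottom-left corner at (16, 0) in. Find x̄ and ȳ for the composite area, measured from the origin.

x̄ = 17.52 in, ȳ = 57.02 in

vertical leg: A = 16 × 150 = 2400.00, centroid at (8.00, 75.00).
horizontal leg: A = 55 × 16 = 880.00, centroid at (43.50, 8.00).
ΣA = 3280.00 in²
ΣAx̄ = (2400.00)(8.00) + (880.00)(43.50) = 57480.00 in³
ΣAȳ = (2400.00)(75.00) + (880.00)(8.00) = 187040.00 in³
x̄ = 57480.00 / 3280.00 = 17.52 in
ȳ = 187040.00 / 3280.00 = 57.02 in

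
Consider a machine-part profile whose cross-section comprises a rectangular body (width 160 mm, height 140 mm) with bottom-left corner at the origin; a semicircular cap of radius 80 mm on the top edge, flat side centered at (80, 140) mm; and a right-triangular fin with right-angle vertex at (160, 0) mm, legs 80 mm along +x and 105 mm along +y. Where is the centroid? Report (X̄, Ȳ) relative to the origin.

X̄ = 92.22 mm, Ȳ = 94.50 mm

Part | A | x̄ᵢ | ȳᵢ | A·x̄ᵢ | A·ȳᵢ
rectangular body | 22400.00 | 80.00 | 70.00 | 1792000.00 | 1568000.00
semicircular top | 10053.10 | 80.00 | 173.95 | 804247.72 | 1748766.84
triangular fin | 4200.00 | 186.67 | 35.00 | 784000.00 | 147000.00
Σ | 36653.10 |  |  | 3380247.72 | 3463766.84
X̄ = 3380247.72 / 36653.10 = 92.22 mm
Ȳ = 3463766.84 / 36653.10 = 94.50 mm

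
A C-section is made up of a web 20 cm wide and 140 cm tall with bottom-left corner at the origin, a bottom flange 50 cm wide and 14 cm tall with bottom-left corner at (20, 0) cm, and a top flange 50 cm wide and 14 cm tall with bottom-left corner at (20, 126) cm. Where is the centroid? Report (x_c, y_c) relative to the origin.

x_c = 21.67 cm, y_c = 70.00 cm

web: A = 20 × 140 = 2800.00, centroid at (10.00, 70.00).
bottom flange: A = 50 × 14 = 700.00, centroid at (45.00, 7.00).
top flange: A = 50 × 14 = 700.00, centroid at (45.00, 133.00).
ΣA = 4200.00 cm²
ΣAx_c = (2800.00)(10.00) + (700.00)(45.00) + (700.00)(45.00) = 91000.00 cm³
ΣAy_c = (2800.00)(70.00) + (700.00)(7.00) + (700.00)(133.00) = 294000.00 cm³
x_c = 91000.00 / 4200.00 = 21.67 cm
y_c = 294000.00 / 4200.00 = 70.00 cm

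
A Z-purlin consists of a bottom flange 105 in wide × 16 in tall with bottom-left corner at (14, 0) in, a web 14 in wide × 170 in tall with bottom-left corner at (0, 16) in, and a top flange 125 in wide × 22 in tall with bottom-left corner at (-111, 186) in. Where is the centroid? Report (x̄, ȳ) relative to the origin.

bottom flange: A = 105 × 16 = 1680.00, centroid at (66.50, 8.00).
web: A = 14 × 170 = 2380.00, centroid at (7.00, 101.00).
top flange: A = 125 × 22 = 2750.00, centroid at (-48.50, 197.00).
ΣA = 6810.00 in², ΣAx̄ = -4995.00 in³, ΣAȳ = 795570.00 in³.
x̄ = -4995.00/6810.00 = -0.73 in; ȳ = 795570.00/6810.00 = 116.82 in.

x̄ = -0.73 in, ȳ = 116.82 in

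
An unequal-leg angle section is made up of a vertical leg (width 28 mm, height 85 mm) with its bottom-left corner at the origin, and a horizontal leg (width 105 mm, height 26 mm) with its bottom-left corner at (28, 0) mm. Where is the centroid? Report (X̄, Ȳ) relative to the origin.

X̄ = 49.53 mm, Ȳ = 26.74 mm

Part | A | x̄ᵢ | ȳᵢ | A·x̄ᵢ | A·ȳᵢ
vertical leg | 2380.00 | 14.00 | 42.50 | 33320.00 | 101150.00
horizontal leg | 2730.00 | 80.50 | 13.00 | 219765.00 | 35490.00
Σ | 5110.00 |  |  | 253085.00 | 136640.00
X̄ = 253085.00 / 5110.00 = 49.53 mm
Ȳ = 136640.00 / 5110.00 = 26.74 mm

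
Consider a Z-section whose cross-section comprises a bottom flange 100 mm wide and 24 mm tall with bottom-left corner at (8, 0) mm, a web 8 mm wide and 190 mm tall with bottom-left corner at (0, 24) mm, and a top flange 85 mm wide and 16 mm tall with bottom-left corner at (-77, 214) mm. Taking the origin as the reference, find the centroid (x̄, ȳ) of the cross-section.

x̄ = 18.63 mm, ȳ = 96.89 mm

Part | A | x̄ᵢ | ȳᵢ | A·x̄ᵢ | A·ȳᵢ
bottom flange | 2400.00 | 58.00 | 12.00 | 139200.00 | 28800.00
web | 1520.00 | 4.00 | 119.00 | 6080.00 | 180880.00
top flange | 1360.00 | -34.50 | 222.00 | -46920.00 | 301920.00
Σ | 5280.00 |  |  | 98360.00 | 511600.00
x̄ = 98360.00 / 5280.00 = 18.63 mm
ȳ = 511600.00 / 5280.00 = 96.89 mm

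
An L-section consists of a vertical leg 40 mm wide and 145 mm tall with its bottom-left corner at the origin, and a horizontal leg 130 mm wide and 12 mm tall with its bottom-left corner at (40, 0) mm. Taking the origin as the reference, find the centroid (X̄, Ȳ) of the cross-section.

X̄ = 38.02 mm, Ȳ = 58.40 mm

vertical leg: A = 40 × 145 = 5800.00, centroid at (20.00, 72.50).
horizontal leg: A = 130 × 12 = 1560.00, centroid at (105.00, 6.00).
ΣA = 7360.00 mm²
ΣAX̄ = (5800.00)(20.00) + (1560.00)(105.00) = 279800.00 mm³
ΣAȲ = (5800.00)(72.50) + (1560.00)(6.00) = 429860.00 mm³
X̄ = 279800.00 / 7360.00 = 38.02 mm
Ȳ = 429860.00 / 7360.00 = 58.40 mm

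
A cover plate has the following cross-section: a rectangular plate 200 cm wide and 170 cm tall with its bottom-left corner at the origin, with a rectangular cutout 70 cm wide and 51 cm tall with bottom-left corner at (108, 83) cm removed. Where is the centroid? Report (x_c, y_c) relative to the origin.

Part | A | x̄ᵢ | ȳᵢ | A·x̄ᵢ | A·ȳᵢ
plate | 34000.00 | 100.00 | 85.00 | 3400000.00 | 2890000.00
hole | -3570.00 | 143.00 | 108.50 | -510510.00 | -387345.00
Σ | 30430.00 |  |  | 2889490.00 | 2502655.00
x_c = 2889490.00 / 30430.00 = 94.96 cm
y_c = 2502655.00 / 30430.00 = 82.24 cm

x_c = 94.96 cm, y_c = 82.24 cm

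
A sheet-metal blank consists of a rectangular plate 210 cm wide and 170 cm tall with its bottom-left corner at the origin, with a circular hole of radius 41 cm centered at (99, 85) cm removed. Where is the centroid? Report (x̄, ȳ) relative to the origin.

plate: A = 210 × 170 = 35700.00, centroid at (105.00, 85.00).
hole: A = −π·41² = -5281.02, centroid at (99.00, 85.00).
ΣA = 30418.98 cm², ΣAx̄ = 3225679.29 cm³, ΣAȳ = 2585613.53 cm³.
x̄ = 3225679.29/30418.98 = 106.04 cm; ȳ = 2585613.53/30418.98 = 85.00 cm.

x̄ = 106.04 cm, ȳ = 85.00 cm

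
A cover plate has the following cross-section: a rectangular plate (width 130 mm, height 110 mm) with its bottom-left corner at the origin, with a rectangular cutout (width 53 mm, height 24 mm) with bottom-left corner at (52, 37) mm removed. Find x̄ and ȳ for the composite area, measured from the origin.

x̄ = 63.68 mm, ȳ = 55.59 mm

plate: A = 130 × 110 = 14300.00, centroid at (65.00, 55.00).
hole: A = −(53 × 24) = -1272.00, centroid at (78.50, 49.00).
ΣA = 13028.00 mm², ΣAx̄ = 829648.00 mm³, ΣAȳ = 724172.00 mm³.
x̄ = 829648.00/13028.00 = 63.68 mm; ȳ = 724172.00/13028.00 = 55.59 mm.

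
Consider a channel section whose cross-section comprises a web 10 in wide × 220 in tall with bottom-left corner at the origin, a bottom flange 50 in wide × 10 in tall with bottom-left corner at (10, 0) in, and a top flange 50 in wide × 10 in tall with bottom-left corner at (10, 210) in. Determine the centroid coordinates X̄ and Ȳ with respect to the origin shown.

web: A = 10 × 220 = 2200.00, centroid at (5.00, 110.00).
bottom flange: A = 50 × 10 = 500.00, centroid at (35.00, 5.00).
top flange: A = 50 × 10 = 500.00, centroid at (35.00, 215.00).
ΣA = 3200.00 in²
ΣAX̄ = (2200.00)(5.00) + (500.00)(35.00) + (500.00)(35.00) = 46000.00 in³
ΣAȲ = (2200.00)(110.00) + (500.00)(5.00) + (500.00)(215.00) = 352000.00 in³
X̄ = 46000.00 / 3200.00 = 14.38 in
Ȳ = 352000.00 / 3200.00 = 110.00 in

X̄ = 14.38 in, Ȳ = 110.00 in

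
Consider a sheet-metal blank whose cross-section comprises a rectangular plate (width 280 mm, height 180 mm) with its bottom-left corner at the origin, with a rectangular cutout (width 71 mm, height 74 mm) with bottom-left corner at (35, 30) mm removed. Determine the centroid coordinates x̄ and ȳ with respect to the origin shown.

x̄ = 148.09 mm, ȳ = 92.68 mm

plate: A = 280 × 180 = 50400.00, centroid at (140.00, 90.00).
hole: A = −(71 × 74) = -5254.00, centroid at (70.50, 67.00).
ΣA = 45146.00 mm²
ΣAx̄ = (50400.00)(140.00) + (-5254.00)(70.50) = 6685593.00 mm³
ΣAȳ = (50400.00)(90.00) + (-5254.00)(67.00) = 4183982.00 mm³
x̄ = 6685593.00 / 45146.00 = 148.09 mm
ȳ = 4183982.00 / 45146.00 = 92.68 mm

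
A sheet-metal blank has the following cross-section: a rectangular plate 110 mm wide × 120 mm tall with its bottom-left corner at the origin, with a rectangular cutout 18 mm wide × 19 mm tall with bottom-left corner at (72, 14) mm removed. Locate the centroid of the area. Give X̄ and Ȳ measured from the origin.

plate: A = 110 × 120 = 13200.00, centroid at (55.00, 60.00).
hole: A = −(18 × 19) = -342.00, centroid at (81.00, 23.50).
ΣA = 12858.00 mm²
ΣAX̄ = (13200.00)(55.00) + (-342.00)(81.00) = 698298.00 mm³
ΣAȲ = (13200.00)(60.00) + (-342.00)(23.50) = 783963.00 mm³
X̄ = 698298.00 / 12858.00 = 54.31 mm
Ȳ = 783963.00 / 12858.00 = 60.97 mm

X̄ = 54.31 mm, Ȳ = 60.97 mm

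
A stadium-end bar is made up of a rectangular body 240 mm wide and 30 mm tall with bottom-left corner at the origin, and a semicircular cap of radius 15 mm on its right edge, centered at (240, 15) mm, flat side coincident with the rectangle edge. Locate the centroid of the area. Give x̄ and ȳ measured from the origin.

rectangular body: A = 240 × 30 = 7200.00, centroid at (120.00, 15.00).
semicircular end: A = ½π·15² = 353.43, centroid at (246.37, 15.00).
ΣA = 7553.43 mm², ΣAx̄ = 951073.00 mm³, ΣAȳ = 113301.44 mm³.
x̄ = 951073.00/7553.43 = 125.91 mm; ȳ = 113301.44/7553.43 = 15.00 mm.

x̄ = 125.91 mm, ȳ = 15.00 mm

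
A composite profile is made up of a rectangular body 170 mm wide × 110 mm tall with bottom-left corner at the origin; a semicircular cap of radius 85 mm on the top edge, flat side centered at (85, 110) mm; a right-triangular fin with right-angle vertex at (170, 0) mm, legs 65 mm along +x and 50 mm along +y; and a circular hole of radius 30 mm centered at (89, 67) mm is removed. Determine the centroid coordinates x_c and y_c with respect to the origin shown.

rectangular body: A = 170 × 110 = 18700.00, centroid at (85.00, 55.00).
semicircular top: A = ½π·85² = 11349.00, centroid at (85.00, 146.08).
triangular fin: A = ½·65·50 = 1625.00, centroid at (191.67, 16.67).
hole: A = −π·30² = -2827.43, centroid at (89.00, 67.00).
ΣA = 28846.57 mm²
ΣAx_c = (18700.00)(85.00) + (11349.00)(85.00) + (1625.00)(191.67) + (-2827.43)(89.00) = 2613982.06 mm³
ΣAy_c = (18700.00)(55.00) + (11349.00)(146.08) + (1625.00)(16.67) + (-2827.43)(67.00) = 2523952.34 mm³
x_c = 2613982.06 / 28846.57 = 90.62 mm
y_c = 2523952.34 / 28846.57 = 87.50 mm

x_c = 90.62 mm, y_c = 87.50 mm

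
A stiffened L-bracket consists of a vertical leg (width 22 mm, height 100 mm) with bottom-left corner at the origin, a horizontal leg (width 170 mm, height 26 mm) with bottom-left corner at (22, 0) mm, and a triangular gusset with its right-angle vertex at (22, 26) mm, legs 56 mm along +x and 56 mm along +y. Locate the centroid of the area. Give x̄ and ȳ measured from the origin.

x̄ = 68.50 mm, ȳ = 29.01 mm

Part | A | x̄ᵢ | ȳᵢ | A·x̄ᵢ | A·ȳᵢ
vertical leg | 2200.00 | 11.00 | 50.00 | 24200.00 | 110000.00
horizontal leg | 4420.00 | 107.00 | 13.00 | 472940.00 | 57460.00
gusset | 1568.00 | 40.67 | 44.67 | 63765.33 | 70037.33
Σ | 8188.00 |  |  | 560905.33 | 237497.33
x̄ = 560905.33 / 8188.00 = 68.50 mm
ȳ = 237497.33 / 8188.00 = 29.01 mm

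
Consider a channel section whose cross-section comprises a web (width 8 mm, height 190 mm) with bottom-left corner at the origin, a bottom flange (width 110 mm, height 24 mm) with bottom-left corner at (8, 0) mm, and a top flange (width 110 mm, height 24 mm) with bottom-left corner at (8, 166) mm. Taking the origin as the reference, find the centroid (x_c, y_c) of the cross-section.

x_c = 49.81 mm, y_c = 95.00 mm

Part | A | x̄ᵢ | ȳᵢ | A·x̄ᵢ | A·ȳᵢ
web | 1520.00 | 4.00 | 95.00 | 6080.00 | 144400.00
bottom flange | 2640.00 | 63.00 | 12.00 | 166320.00 | 31680.00
top flange | 2640.00 | 63.00 | 178.00 | 166320.00 | 469920.00
Σ | 6800.00 |  |  | 338720.00 | 646000.00
x_c = 338720.00 / 6800.00 = 49.81 mm
y_c = 646000.00 / 6800.00 = 95.00 mm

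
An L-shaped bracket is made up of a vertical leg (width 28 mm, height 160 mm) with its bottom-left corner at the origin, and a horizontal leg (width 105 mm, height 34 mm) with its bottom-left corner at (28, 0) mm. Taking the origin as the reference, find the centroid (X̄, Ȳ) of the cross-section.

vertical leg: A = 28 × 160 = 4480.00, centroid at (14.00, 80.00).
horizontal leg: A = 105 × 34 = 3570.00, centroid at (80.50, 17.00).
ΣA = 8050.00 mm², ΣAX̄ = 350105.00 mm³, ΣAȲ = 419090.00 mm³.
X̄ = 350105.00/8050.00 = 43.49 mm; Ȳ = 419090.00/8050.00 = 52.06 mm.

X̄ = 43.49 mm, Ȳ = 52.06 mm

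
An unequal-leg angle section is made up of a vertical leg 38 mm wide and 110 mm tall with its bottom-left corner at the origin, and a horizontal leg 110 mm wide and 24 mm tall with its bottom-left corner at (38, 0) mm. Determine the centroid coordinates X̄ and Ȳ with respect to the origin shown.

vertical leg: A = 38 × 110 = 4180.00, centroid at (19.00, 55.00).
horizontal leg: A = 110 × 24 = 2640.00, centroid at (93.00, 12.00).
ΣA = 6820.00 mm², ΣAX̄ = 324940.00 mm³, ΣAȲ = 261580.00 mm³.
X̄ = 324940.00/6820.00 = 47.65 mm; Ȳ = 261580.00/6820.00 = 38.35 mm.

X̄ = 47.65 mm, Ȳ = 38.35 mm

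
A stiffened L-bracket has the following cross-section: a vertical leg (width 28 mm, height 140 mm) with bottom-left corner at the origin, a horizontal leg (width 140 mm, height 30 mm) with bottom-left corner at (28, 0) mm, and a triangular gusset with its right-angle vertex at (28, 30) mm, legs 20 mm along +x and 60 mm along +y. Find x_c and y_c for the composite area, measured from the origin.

x_c = 55.88 mm, y_c = 42.13 mm

vertical leg: A = 28 × 140 = 3920.00, centroid at (14.00, 70.00).
horizontal leg: A = 140 × 30 = 4200.00, centroid at (98.00, 15.00).
gusset: A = ½·20·60 = 600.00, centroid at (34.67, 50.00).
ΣA = 8720.00 mm², ΣAx_c = 487280.00 mm³, ΣAy_c = 367400.00 mm³.
x_c = 487280.00/8720.00 = 55.88 mm; y_c = 367400.00/8720.00 = 42.13 mm.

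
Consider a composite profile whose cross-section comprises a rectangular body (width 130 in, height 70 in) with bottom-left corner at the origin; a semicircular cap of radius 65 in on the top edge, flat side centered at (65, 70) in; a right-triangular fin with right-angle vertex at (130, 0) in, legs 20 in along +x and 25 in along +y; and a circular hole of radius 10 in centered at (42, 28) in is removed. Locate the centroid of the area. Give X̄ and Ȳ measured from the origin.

rectangular body: A = 130 × 70 = 9100.00, centroid at (65.00, 35.00).
semicircular top: A = ½π·65² = 6636.61, centroid at (65.00, 97.59).
triangular fin: A = ½·20·25 = 250.00, centroid at (136.67, 8.33).
hole: A = −π·10² = -314.16, centroid at (42.00, 28.00).
ΣA = 15672.46 in²
ΣAX̄ = (9100.00)(65.00) + (6636.61)(65.00) + (250.00)(136.67) + (-314.16)(42.00) = 1043851.92 in³
ΣAȲ = (9100.00)(35.00) + (6636.61)(97.59) + (250.00)(8.33) + (-314.16)(28.00) = 959433.22 in³
X̄ = 1043851.92 / 15672.46 = 66.60 in
Ȳ = 959433.22 / 15672.46 = 61.22 in

X̄ = 66.60 in, Ȳ = 61.22 in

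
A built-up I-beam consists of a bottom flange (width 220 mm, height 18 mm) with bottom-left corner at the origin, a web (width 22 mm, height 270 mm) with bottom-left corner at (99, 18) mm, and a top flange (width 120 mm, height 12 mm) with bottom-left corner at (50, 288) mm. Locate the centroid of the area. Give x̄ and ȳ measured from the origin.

x̄ = 110.00 mm, ȳ = 120.62 mm

bottom flange: A = 220 × 18 = 3960.00, centroid at (110.00, 9.00).
web: A = 22 × 270 = 5940.00, centroid at (110.00, 153.00).
top flange: A = 120 × 12 = 1440.00, centroid at (110.00, 294.00).
ΣA = 11340.00 mm²
ΣAx̄ = (3960.00)(110.00) + (5940.00)(110.00) + (1440.00)(110.00) = 1247400.00 mm³
ΣAȳ = (3960.00)(9.00) + (5940.00)(153.00) + (1440.00)(294.00) = 1367820.00 mm³
x̄ = 1247400.00 / 11340.00 = 110.00 mm
ȳ = 1367820.00 / 11340.00 = 120.62 mm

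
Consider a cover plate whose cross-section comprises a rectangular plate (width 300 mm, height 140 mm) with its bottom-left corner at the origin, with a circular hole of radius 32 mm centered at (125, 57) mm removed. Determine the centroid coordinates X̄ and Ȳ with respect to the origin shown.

X̄ = 152.07 mm, Ȳ = 71.08 mm

Part | A | x̄ᵢ | ȳᵢ | A·x̄ᵢ | A·ȳᵢ
plate | 42000.00 | 150.00 | 70.00 | 6300000.00 | 2940000.00
hole | -3216.99 | 125.00 | 57.00 | -402123.86 | -183368.48
Σ | 38783.01 |  |  | 5897876.14 | 2756631.52
X̄ = 5897876.14 / 38783.01 = 152.07 mm
Ȳ = 2756631.52 / 38783.01 = 71.08 mm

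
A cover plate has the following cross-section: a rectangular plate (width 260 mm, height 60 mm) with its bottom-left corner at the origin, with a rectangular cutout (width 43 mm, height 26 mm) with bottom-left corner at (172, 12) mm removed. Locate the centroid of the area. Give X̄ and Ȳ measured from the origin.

X̄ = 125.10 mm, Ȳ = 30.39 mm

Part | A | x̄ᵢ | ȳᵢ | A·x̄ᵢ | A·ȳᵢ
plate | 15600.00 | 130.00 | 30.00 | 2028000.00 | 468000.00
hole | -1118.00 | 193.50 | 25.00 | -216333.00 | -27950.00
Σ | 14482.00 |  |  | 1811667.00 | 440050.00
X̄ = 1811667.00 / 14482.00 = 125.10 mm
Ȳ = 440050.00 / 14482.00 = 30.39 mm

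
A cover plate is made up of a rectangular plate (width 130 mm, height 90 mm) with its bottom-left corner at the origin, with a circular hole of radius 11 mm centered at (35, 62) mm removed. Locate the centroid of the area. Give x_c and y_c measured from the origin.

Part | A | x̄ᵢ | ȳᵢ | A·x̄ᵢ | A·ȳᵢ
plate | 11700.00 | 65.00 | 45.00 | 760500.00 | 526500.00
hole | -380.13 | 35.00 | 62.00 | -13304.64 | -23568.23
Σ | 11319.87 |  |  | 747195.36 | 502931.77
x_c = 747195.36 / 11319.87 = 66.01 mm
y_c = 502931.77 / 11319.87 = 44.43 mm

x_c = 66.01 mm, y_c = 44.43 mm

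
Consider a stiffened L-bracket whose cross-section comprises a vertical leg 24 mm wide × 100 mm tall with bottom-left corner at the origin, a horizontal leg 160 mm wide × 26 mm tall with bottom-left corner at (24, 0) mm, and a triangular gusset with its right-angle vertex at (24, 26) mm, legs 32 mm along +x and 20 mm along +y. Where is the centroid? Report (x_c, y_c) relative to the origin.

Part | A | x̄ᵢ | ȳᵢ | A·x̄ᵢ | A·ȳᵢ
vertical leg | 2400.00 | 12.00 | 50.00 | 28800.00 | 120000.00
horizontal leg | 4160.00 | 104.00 | 13.00 | 432640.00 | 54080.00
gusset | 320.00 | 34.67 | 32.67 | 11093.33 | 10453.33
Σ | 6880.00 |  |  | 472533.33 | 184533.33
x_c = 472533.33 / 6880.00 = 68.68 mm
y_c = 184533.33 / 6880.00 = 26.82 mm

x_c = 68.68 mm, y_c = 26.82 mm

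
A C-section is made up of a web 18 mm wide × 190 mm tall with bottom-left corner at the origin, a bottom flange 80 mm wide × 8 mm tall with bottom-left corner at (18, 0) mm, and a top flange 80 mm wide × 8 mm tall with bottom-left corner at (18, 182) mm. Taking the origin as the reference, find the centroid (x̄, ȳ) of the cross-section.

x̄ = 22.34 mm, ȳ = 95.00 mm

Part | A | x̄ᵢ | ȳᵢ | A·x̄ᵢ | A·ȳᵢ
web | 3420.00 | 9.00 | 95.00 | 30780.00 | 324900.00
bottom flange | 640.00 | 58.00 | 4.00 | 37120.00 | 2560.00
top flange | 640.00 | 58.00 | 186.00 | 37120.00 | 119040.00
Σ | 4700.00 |  |  | 105020.00 | 446500.00
x̄ = 105020.00 / 4700.00 = 22.34 mm
ȳ = 446500.00 / 4700.00 = 95.00 mm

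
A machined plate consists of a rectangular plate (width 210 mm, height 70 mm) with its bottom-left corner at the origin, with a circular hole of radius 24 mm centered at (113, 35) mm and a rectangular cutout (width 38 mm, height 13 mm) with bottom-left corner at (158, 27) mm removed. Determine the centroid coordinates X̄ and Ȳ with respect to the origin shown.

plate: A = 210 × 70 = 14700.00, centroid at (105.00, 35.00).
hole 1: A = −π·24² = -1809.56, centroid at (113.00, 35.00).
hole 2: A = −(38 × 13) = -494.00, centroid at (177.00, 33.50).
ΣA = 12396.44 mm²
ΣAX̄ = (14700.00)(105.00) + (-1809.56)(113.00) + (-494.00)(177.00) = 1251582.02 mm³
ΣAȲ = (14700.00)(35.00) + (-1809.56)(35.00) + (-494.00)(33.50) = 434616.49 mm³
X̄ = 1251582.02 / 12396.44 = 100.96 mm
Ȳ = 434616.49 / 12396.44 = 35.06 mm

X̄ = 100.96 mm, Ȳ = 35.06 mm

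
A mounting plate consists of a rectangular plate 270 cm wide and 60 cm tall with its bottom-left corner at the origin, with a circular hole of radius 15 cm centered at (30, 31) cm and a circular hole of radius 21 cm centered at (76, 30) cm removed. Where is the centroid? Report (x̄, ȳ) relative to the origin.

x̄ = 146.06 cm, ȳ = 29.95 cm

plate: A = 270 × 60 = 16200.00, centroid at (135.00, 30.00).
hole 1: A = −π·15² = -706.86, centroid at (30.00, 31.00).
hole 2: A = −π·21² = -1385.44, centroid at (76.00, 30.00).
ΣA = 14107.70 cm², ΣAx̄ = 2060500.63 cm³, ΣAȳ = 422524.12 cm³.
x̄ = 2060500.63/14107.70 = 146.06 cm; ȳ = 422524.12/14107.70 = 29.95 cm.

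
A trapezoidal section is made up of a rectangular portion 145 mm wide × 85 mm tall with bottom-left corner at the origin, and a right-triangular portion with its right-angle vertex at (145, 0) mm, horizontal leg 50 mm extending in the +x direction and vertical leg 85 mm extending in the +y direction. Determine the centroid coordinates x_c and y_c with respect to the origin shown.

Part | A | x̄ᵢ | ȳᵢ | A·x̄ᵢ | A·ȳᵢ
rectangular portion | 12325.00 | 72.50 | 42.50 | 893562.50 | 523812.50
triangular portion | 2125.00 | 161.67 | 28.33 | 343541.67 | 60208.33
Σ | 14450.00 |  |  | 1237104.17 | 584020.83
x_c = 1237104.17 / 14450.00 = 85.61 mm
y_c = 584020.83 / 14450.00 = 40.42 mm

x_c = 85.61 mm, y_c = 40.42 mm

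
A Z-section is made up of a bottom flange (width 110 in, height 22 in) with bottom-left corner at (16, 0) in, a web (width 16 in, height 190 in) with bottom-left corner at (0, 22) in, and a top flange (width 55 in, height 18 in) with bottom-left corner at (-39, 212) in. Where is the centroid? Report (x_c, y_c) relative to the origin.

x_c = 28.64 in, y_c = 93.19 in

bottom flange: A = 110 × 22 = 2420.00, centroid at (71.00, 11.00).
web: A = 16 × 190 = 3040.00, centroid at (8.00, 117.00).
top flange: A = 55 × 18 = 990.00, centroid at (-11.50, 221.00).
ΣA = 6450.00 in², ΣAx_c = 184755.00 in³, ΣAy_c = 601090.00 in³.
x_c = 184755.00/6450.00 = 28.64 in; y_c = 601090.00/6450.00 = 93.19 in.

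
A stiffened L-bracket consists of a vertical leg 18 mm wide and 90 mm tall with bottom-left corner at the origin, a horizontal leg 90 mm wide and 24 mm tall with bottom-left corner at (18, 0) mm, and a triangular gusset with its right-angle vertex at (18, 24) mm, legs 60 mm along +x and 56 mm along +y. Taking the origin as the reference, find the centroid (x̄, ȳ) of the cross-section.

x̄ = 39.29 mm, ȳ = 31.23 mm

vertical leg: A = 18 × 90 = 1620.00, centroid at (9.00, 45.00).
horizontal leg: A = 90 × 24 = 2160.00, centroid at (63.00, 12.00).
gusset: A = ½·60·56 = 1680.00, centroid at (38.00, 42.67).
ΣA = 5460.00 mm², ΣAx̄ = 214500.00 mm³, ΣAȳ = 170500.00 mm³.
x̄ = 214500.00/5460.00 = 39.29 mm; ȳ = 170500.00/5460.00 = 31.23 mm.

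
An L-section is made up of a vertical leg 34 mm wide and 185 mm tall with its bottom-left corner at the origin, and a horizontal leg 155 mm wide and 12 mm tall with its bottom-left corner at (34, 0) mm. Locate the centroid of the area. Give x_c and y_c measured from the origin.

vertical leg: A = 34 × 185 = 6290.00, centroid at (17.00, 92.50).
horizontal leg: A = 155 × 12 = 1860.00, centroid at (111.50, 6.00).
ΣA = 8150.00 mm², ΣAx_c = 314320.00 mm³, ΣAy_c = 592985.00 mm³.
x_c = 314320.00/8150.00 = 38.57 mm; y_c = 592985.00/8150.00 = 72.76 mm.

x_c = 38.57 mm, y_c = 72.76 mm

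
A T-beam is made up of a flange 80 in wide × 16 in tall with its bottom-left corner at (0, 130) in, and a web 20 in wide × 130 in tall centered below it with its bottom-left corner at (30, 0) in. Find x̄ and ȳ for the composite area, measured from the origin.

x̄ = 40.00 in, ȳ = 89.08 in

Part | A | x̄ᵢ | ȳᵢ | A·x̄ᵢ | A·ȳᵢ
web | 2600.00 | 40.00 | 65.00 | 104000.00 | 169000.00
flange | 1280.00 | 40.00 | 138.00 | 51200.00 | 176640.00
Σ | 3880.00 |  |  | 155200.00 | 345640.00
x̄ = 155200.00 / 3880.00 = 40.00 in
ȳ = 345640.00 / 3880.00 = 89.08 in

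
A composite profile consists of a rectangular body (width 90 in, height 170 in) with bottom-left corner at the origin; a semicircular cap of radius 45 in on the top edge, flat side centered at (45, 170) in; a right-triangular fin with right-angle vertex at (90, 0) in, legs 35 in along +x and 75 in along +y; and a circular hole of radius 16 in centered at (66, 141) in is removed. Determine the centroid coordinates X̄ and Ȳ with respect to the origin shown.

X̄ = 48.03 in, Ȳ = 95.92 in

rectangular body: A = 90 × 170 = 15300.00, centroid at (45.00, 85.00).
semicircular top: A = ½π·45² = 3180.86, centroid at (45.00, 189.10).
triangular fin: A = ½·35·75 = 1312.50, centroid at (101.67, 25.00).
hole: A = −π·16² = -804.25, centroid at (66.00, 141.00).
ΣA = 18989.11 in²
ΣAX̄ = (15300.00)(45.00) + (3180.86)(45.00) + (1312.50)(101.67) + (-804.25)(66.00) = 911995.97 in³
ΣAȲ = (15300.00)(85.00) + (3180.86)(189.10) + (1312.50)(25.00) + (-804.25)(141.00) = 1821410.21 in³
X̄ = 911995.97 / 18989.11 = 48.03 in
Ȳ = 1821410.21 / 18989.11 = 95.92 in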